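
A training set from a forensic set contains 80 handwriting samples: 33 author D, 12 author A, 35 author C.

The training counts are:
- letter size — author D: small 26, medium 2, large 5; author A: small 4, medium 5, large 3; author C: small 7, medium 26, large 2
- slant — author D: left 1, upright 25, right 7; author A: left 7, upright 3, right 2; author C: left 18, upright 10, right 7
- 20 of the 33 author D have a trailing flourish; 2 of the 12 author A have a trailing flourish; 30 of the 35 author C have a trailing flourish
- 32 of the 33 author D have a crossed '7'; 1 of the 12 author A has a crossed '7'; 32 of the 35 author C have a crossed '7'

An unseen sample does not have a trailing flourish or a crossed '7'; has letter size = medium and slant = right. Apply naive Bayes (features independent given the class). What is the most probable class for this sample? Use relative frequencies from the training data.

author D: (33/80) × (2/33) × (7/33) × (13/33) × (1/33) ≈ 0.0000633052
author A: (12/80) × (5/12) × (2/12) × (10/12) × (11/12) ≈ 0.00795718
author C: (35/80) × (26/35) × (7/35) × (5/35) × (3/35) ≈ 0.000795918
Highest score → author A.

author A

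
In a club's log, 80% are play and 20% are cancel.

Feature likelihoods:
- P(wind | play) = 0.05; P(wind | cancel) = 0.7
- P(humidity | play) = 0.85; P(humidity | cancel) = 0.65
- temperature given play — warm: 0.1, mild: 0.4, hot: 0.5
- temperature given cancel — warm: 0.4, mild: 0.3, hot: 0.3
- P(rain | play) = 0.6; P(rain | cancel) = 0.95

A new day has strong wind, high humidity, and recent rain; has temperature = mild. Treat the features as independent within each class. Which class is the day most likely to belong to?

cancel

play: 0.8 × 0.05 × 0.85 × 0.4 × 0.6 = 0.00816
cancel: 0.2 × 0.7 × 0.65 × 0.3 × 0.95 = 0.025935
Highest score → cancel.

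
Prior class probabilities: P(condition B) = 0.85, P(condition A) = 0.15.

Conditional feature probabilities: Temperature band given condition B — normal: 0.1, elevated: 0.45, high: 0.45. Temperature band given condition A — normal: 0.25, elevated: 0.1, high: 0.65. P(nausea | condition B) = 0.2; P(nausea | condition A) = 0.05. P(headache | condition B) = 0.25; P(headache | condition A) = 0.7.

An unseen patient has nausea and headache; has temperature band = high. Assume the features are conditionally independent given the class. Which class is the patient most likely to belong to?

condition B: 0.85 × 0.45 × 0.2 × 0.25 = 0.019125
condition A: 0.15 × 0.65 × 0.05 × 0.7 = 0.0034125
Highest score → condition B.

condition B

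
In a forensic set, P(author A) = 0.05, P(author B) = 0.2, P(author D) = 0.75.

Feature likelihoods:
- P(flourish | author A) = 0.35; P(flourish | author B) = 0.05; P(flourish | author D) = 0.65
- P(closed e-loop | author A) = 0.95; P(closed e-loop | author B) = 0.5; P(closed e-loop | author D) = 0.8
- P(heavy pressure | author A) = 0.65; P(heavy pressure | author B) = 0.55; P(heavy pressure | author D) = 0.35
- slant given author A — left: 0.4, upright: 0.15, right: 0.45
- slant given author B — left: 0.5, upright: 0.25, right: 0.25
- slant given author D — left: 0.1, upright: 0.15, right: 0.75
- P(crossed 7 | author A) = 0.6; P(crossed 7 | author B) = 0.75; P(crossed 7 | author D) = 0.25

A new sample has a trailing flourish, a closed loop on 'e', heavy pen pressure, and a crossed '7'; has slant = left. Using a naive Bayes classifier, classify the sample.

author A: 0.05 × 0.35 × 0.95 × 0.65 × 0.4 × 0.6 = 0.0025935
author B: 0.2 × 0.05 × 0.5 × 0.55 × 0.5 × 0.75 = 0.00103125
author D: 0.75 × 0.65 × 0.8 × 0.35 × 0.1 × 0.25 = 0.0034125
Highest score → author D.

author D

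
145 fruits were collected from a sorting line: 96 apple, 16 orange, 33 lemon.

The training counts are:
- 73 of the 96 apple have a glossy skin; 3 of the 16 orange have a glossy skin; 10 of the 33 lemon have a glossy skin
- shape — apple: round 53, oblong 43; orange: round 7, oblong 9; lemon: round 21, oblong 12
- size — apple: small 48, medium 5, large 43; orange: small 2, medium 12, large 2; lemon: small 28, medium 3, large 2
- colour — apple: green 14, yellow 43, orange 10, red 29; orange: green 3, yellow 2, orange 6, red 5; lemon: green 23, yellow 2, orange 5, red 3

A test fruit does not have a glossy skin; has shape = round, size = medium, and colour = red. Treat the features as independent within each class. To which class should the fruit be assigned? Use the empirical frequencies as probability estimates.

apple: (96/145) × (23/96) × (53/96) × (5/96) × (29/96) ≈ 0.00137781
orange: (16/145) × (13/16) × (7/16) × (12/16) × (5/16) ≈ 0.00919316
lemon: (33/145) × (23/33) × (21/33) × (3/33) × (3/33) ≈ 0.000834219
Highest score → orange.

orange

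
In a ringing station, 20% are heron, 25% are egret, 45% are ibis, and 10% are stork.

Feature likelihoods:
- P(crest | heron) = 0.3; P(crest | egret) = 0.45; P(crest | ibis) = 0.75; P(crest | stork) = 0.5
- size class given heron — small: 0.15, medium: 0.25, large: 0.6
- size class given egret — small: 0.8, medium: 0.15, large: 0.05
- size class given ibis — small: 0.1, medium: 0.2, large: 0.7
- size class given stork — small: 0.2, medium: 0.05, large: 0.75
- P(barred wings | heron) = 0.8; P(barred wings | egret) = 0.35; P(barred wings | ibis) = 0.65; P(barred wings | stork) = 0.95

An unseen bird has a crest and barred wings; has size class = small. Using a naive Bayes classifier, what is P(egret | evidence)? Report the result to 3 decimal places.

heron: 0.2 × 0.3 × 0.15 × 0.8 = 0.0072
egret: 0.25 × 0.45 × 0.8 × 0.35 = 0.0315
ibis: 0.45 × 0.75 × 0.1 × 0.65 = 0.0219375
stork: 0.1 × 0.5 × 0.2 × 0.95 = 0.0095
P(egret | x) = 0.0315 / 0.0701375 ≈ 0.449

0.449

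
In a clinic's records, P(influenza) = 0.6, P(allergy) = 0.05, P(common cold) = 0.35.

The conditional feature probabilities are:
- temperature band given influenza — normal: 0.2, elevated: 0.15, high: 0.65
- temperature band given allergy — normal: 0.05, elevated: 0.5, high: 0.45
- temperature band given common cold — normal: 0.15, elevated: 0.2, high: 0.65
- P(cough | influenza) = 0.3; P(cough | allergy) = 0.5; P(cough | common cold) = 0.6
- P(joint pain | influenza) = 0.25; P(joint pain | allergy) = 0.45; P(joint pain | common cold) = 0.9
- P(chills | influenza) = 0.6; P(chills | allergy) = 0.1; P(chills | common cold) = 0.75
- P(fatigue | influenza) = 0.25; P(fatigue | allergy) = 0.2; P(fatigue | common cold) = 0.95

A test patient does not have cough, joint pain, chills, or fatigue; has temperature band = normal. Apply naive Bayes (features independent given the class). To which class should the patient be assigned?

influenza: 0.6 × 0.2 × (1−0.3) × (1−0.25) × (1−0.6) × (1−0.25) = 0.0189
allergy: 0.05 × 0.05 × (1−0.5) × (1−0.45) × (1−0.1) × (1−0.2) = 0.000495
common cold: 0.35 × 0.15 × (1−0.6) × (1−0.9) × (1−0.75) × (1−0.95) = 0.00002625
Highest score → influenza.

influenza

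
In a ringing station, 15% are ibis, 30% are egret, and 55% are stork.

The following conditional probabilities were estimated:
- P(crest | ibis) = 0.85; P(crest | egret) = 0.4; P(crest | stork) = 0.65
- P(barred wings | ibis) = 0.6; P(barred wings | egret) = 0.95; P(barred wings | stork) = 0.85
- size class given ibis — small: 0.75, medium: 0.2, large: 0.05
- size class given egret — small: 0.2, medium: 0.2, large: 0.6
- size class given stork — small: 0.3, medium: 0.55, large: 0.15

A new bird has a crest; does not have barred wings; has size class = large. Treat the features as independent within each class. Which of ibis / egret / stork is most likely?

stork

ibis: 0.15 × 0.85 × (1−0.6) × 0.05 = 0.00255
egret: 0.3 × 0.4 × (1−0.95) × 0.6 = 0.0036
stork: 0.55 × 0.65 × (1−0.85) × 0.15 = 0.00804375
Highest score → stork.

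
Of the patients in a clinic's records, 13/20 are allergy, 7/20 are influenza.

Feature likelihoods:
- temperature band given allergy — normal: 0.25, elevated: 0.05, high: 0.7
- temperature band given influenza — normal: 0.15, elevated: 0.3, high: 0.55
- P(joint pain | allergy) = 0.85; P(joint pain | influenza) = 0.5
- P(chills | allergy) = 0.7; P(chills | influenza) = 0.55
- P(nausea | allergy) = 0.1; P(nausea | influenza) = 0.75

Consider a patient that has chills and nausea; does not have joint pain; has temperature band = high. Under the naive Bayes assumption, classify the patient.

allergy: 0.65 × 0.7 × (1−0.85) × 0.7 × 0.1 = 0.0047775
influenza: 0.35 × 0.55 × (1−0.5) × 0.55 × 0.75 = 0.039703125
Highest score → influenza.

influenza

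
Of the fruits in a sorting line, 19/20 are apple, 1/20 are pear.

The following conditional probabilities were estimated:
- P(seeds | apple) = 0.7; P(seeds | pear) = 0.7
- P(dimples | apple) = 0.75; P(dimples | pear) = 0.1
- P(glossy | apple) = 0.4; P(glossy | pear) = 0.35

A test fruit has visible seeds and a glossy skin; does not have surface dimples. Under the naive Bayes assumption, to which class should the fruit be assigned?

apple: 0.95 × 0.7 × (1−0.75) × 0.4 = 0.0665
pear: 0.05 × 0.7 × (1−0.1) × 0.35 = 0.011025
Highest score → apple.

apple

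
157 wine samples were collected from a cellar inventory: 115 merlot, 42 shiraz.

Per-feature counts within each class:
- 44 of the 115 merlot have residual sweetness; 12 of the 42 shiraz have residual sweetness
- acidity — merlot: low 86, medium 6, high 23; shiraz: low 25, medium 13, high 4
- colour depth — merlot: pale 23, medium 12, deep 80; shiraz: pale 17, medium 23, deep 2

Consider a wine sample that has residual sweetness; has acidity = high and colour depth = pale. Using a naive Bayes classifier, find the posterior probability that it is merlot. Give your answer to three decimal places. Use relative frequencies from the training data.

0.792

merlot: (115/157) × (44/115) × (23/115) × (23/115) ≈ 0.0112102
shiraz: (42/157) × (12/42) × (4/42) × (17/42) ≈ 0.0029464
P(merlot | x) = 0.0112102 / 0.0141566 ≈ 0.792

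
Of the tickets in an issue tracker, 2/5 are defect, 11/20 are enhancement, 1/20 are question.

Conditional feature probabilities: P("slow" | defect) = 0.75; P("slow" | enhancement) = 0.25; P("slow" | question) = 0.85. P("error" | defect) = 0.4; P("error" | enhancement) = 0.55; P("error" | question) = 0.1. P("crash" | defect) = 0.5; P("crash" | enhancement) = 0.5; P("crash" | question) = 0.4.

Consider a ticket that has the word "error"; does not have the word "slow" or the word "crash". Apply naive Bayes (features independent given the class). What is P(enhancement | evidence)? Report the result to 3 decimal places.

0.847

defect: 0.4 × (1−0.75) × 0.4 × (1−0.5) = 0.02
enhancement: 0.55 × (1−0.25) × 0.55 × (1−0.5) = 0.1134375
question: 0.05 × (1−0.85) × 0.1 × (1−0.4) = 0.00045
P(enhancement | x) = 0.1134375 / 0.1338875 ≈ 0.847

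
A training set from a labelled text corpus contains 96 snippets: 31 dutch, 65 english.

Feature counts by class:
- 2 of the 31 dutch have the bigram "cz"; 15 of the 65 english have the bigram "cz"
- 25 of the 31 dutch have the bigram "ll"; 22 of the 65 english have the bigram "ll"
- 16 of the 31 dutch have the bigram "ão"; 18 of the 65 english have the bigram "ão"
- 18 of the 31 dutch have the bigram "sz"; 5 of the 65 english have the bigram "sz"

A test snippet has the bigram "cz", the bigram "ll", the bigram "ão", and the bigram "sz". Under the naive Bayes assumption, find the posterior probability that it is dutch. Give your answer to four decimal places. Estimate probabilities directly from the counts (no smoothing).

0.8172

dutch: (31/96) × (2/31) × (25/31) × (16/31) × (18/31) ≈ 0.00503508
english: (65/96) × (15/65) × (22/65) × (18/65) × (5/65) ≈ 0.00112654
P(dutch | x) = 0.00503508 / 0.00616162 ≈ 0.8172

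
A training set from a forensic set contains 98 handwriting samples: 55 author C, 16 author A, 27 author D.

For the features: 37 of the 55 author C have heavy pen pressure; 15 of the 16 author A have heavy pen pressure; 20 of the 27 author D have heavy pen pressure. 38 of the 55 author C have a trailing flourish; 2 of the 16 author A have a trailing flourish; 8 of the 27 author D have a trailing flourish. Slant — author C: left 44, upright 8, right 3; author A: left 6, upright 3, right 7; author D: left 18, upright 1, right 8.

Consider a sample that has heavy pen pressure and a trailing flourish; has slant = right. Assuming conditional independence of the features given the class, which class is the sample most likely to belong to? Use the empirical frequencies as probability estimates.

author C: (55/98) × (37/55) × (38/55) × (3/55) ≈ 0.0142284
author A: (16/98) × (15/16) × (2/16) × (7/16) ≈ 0.00837054
author D: (27/98) × (20/27) × (8/27) × (8/27) ≈ 0.0179166
Highest score → author D.

author D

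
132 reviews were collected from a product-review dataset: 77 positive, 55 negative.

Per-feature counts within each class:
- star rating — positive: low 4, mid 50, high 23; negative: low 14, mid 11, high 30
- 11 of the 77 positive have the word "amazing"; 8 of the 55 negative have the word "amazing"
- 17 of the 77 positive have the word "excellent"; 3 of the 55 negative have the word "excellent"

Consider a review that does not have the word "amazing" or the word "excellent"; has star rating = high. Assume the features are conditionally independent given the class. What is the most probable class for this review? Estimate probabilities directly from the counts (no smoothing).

negative

positive: (77/132) × (23/77) × (66/77) × (60/77) ≈ 0.116377
negative: (55/132) × (30/55) × (47/55) × (52/55) ≈ 0.183621
Highest score → negative.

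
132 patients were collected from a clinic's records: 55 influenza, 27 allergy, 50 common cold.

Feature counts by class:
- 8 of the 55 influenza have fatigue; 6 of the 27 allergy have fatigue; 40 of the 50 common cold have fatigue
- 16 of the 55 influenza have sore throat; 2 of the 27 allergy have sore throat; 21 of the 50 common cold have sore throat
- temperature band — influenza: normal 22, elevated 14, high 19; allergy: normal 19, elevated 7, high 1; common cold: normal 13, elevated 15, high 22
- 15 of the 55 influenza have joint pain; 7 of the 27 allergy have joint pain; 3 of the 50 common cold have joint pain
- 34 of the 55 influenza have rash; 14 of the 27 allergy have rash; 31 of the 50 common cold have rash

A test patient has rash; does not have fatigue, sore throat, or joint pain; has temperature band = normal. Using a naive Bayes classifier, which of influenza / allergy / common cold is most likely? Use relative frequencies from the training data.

influenza

influenza: (55/132) × (47/55) × (39/55) × (22/55) × (40/55) × (34/55) ≈ 0.0454045
allergy: (27/132) × (21/27) × (25/27) × (19/27) × (20/27) × (14/27) ≈ 0.0398146
common cold: (50/132) × (10/50) × (29/50) × (13/50) × (47/50) × (31/50) ≈ 0.00665805
Highest score → influenza.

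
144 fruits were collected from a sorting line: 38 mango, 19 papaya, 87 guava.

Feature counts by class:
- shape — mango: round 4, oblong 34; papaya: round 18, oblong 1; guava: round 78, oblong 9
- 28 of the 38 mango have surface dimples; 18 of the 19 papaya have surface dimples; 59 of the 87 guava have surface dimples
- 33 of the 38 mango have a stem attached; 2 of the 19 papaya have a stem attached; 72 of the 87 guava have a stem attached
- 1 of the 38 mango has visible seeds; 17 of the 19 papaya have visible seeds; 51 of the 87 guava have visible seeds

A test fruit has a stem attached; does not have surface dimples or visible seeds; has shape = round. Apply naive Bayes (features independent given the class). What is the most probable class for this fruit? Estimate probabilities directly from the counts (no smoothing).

mango: (38/144) × (4/38) × (10/38) × (33/38) × (37/38) ≈ 0.00618105
papaya: (19/144) × (18/19) × (1/19) × (2/19) × (2/19) ≈ 0.0000728969
guava: (87/144) × (78/87) × (28/87) × (72/87) × (36/87) ≈ 0.059699
Highest score → guava.

guava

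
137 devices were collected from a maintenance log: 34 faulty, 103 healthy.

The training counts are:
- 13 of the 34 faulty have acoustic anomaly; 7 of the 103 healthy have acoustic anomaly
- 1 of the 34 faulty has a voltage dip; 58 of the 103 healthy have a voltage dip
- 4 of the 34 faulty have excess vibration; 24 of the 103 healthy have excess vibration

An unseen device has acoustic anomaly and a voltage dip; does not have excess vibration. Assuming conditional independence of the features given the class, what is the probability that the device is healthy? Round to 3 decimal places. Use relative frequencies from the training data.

0.900

faulty: (34/137) × (13/34) × (1/34) × (30/34) ≈ 0.00246256
healthy: (103/137) × (7/103) × (58/103) × (79/103) ≈ 0.0220678
P(healthy | x) = 0.0220678 / 0.02453036 ≈ 0.900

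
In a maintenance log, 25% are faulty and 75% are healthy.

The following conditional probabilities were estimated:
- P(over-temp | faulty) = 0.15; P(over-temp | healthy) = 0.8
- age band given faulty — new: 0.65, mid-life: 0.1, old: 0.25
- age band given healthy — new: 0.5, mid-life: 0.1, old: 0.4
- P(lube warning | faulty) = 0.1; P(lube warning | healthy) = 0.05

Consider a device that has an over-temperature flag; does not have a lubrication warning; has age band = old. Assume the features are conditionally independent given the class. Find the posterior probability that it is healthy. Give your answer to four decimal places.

faulty: 0.25 × 0.15 × 0.25 × (1−0.1) = 0.0084375
healthy: 0.75 × 0.8 × 0.4 × (1−0.05) = 0.228
P(healthy | x) = 0.228 / 0.2364375 ≈ 0.9643

0.9643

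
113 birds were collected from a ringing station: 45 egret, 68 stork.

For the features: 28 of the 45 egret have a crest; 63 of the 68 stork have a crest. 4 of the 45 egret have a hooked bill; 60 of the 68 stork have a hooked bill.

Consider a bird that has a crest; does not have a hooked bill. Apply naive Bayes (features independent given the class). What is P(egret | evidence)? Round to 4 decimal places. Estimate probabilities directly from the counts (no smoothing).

0.7749

egret: (45/113) × (28/45) × (41/45) ≈ 0.225762
stork: (68/113) × (63/68) × (8/68) ≈ 0.0655908
P(egret | x) = 0.225762 / 0.2913528 ≈ 0.7749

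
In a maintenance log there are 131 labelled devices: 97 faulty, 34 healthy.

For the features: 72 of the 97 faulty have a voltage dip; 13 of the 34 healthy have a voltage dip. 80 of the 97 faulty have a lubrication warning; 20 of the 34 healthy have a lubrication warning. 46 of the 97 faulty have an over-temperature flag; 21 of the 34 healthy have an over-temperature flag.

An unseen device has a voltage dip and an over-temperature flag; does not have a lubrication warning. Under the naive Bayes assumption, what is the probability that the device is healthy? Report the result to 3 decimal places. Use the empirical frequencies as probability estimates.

faulty: (97/131) × (72/97) × (17/97) × (46/97) ≈ 0.0456798
healthy: (34/131) × (13/34) × (14/34) × (21/34) ≈ 0.0252384
P(healthy | x) = 0.0252384 / 0.0709182 ≈ 0.356

0.356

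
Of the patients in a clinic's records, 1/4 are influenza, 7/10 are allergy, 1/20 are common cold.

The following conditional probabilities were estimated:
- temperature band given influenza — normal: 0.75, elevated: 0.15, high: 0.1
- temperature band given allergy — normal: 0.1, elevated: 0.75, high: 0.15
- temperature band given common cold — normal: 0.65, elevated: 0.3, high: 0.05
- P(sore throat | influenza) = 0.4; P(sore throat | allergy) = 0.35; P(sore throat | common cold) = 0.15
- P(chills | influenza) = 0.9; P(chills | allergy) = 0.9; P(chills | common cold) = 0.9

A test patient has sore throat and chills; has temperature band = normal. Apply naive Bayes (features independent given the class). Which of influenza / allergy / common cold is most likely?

influenza: 0.25 × 0.75 × 0.4 × 0.9 = 0.0675
allergy: 0.7 × 0.1 × 0.35 × 0.9 = 0.02205
common cold: 0.05 × 0.65 × 0.15 × 0.9 = 0.0043875
Highest score → influenza.

influenza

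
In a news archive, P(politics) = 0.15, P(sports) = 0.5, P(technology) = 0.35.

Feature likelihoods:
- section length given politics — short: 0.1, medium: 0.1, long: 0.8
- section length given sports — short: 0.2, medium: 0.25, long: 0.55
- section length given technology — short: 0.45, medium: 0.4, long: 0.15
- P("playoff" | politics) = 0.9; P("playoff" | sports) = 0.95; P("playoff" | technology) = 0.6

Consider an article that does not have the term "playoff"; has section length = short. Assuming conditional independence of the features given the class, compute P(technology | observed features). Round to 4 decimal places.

0.9065

politics: 0.15 × 0.1 × (1−0.9) = 0.0015
sports: 0.5 × 0.2 × (1−0.95) = 0.005
technology: 0.35 × 0.45 × (1−0.6) = 0.063
P(technology | x) = 0.063 / 0.0695 ≈ 0.9065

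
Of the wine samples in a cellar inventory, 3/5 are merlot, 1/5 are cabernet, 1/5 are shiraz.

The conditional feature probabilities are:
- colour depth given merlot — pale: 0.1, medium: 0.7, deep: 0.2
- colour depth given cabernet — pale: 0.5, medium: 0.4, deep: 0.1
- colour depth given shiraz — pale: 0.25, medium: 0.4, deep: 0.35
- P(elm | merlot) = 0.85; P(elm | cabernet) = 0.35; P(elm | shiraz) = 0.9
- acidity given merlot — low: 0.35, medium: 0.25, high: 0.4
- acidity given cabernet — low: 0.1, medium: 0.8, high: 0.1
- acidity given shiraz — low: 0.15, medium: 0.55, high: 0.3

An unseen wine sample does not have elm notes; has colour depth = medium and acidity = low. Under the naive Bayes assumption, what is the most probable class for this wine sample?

merlot: 0.6 × 0.7 × (1−0.85) × 0.35 = 0.02205
cabernet: 0.2 × 0.4 × (1−0.35) × 0.1 = 0.0052
shiraz: 0.2 × 0.4 × (1−0.9) × 0.15 = 0.0012
Highest score → merlot.

merlot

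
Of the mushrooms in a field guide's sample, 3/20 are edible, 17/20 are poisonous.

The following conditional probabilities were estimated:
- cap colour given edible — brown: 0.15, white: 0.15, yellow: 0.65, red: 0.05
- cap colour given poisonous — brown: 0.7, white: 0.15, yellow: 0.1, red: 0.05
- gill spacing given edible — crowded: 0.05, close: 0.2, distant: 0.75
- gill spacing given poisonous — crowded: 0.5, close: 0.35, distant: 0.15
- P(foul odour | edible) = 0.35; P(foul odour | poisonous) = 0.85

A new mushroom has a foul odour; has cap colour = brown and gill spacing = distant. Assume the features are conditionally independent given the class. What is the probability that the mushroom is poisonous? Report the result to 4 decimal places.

0.9278

edible: 0.15 × 0.15 × 0.75 × 0.35 = 0.00590625
poisonous: 0.85 × 0.7 × 0.15 × 0.85 = 0.0758625
P(poisonous | x) = 0.0758625 / 0.08176875 ≈ 0.9278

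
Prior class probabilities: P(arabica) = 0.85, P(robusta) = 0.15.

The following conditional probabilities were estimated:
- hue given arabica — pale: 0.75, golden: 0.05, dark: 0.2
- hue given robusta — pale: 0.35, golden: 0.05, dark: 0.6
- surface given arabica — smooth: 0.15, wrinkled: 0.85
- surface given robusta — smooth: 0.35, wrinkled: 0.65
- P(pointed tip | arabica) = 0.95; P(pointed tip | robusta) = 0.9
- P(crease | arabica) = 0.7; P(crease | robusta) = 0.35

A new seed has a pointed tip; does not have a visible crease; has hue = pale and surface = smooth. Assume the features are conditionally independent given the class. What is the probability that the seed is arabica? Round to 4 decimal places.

0.7171

arabica: 0.85 × 0.75 × 0.15 × 0.95 × (1−0.7) = 0.027253125
robusta: 0.15 × 0.35 × 0.35 × 0.9 × (1−0.35) = 0.010749375
P(arabica | x) = 0.027253125 / 0.0380025 ≈ 0.7171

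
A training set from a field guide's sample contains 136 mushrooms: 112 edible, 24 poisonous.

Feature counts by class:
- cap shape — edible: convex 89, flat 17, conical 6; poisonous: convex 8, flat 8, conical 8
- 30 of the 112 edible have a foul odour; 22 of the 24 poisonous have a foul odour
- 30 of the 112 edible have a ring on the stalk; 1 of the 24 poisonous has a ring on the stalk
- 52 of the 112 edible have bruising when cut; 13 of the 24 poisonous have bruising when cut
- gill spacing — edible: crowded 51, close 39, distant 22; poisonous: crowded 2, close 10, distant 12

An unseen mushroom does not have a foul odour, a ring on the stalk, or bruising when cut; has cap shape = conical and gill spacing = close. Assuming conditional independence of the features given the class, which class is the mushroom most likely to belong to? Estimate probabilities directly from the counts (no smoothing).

edible

edible: (112/136) × (6/112) × (82/112) × (82/112) × (60/112) × (39/112) ≈ 0.00441147
poisonous: (24/136) × (8/24) × (2/24) × (23/24) × (11/24) × (10/24) ≈ 0.000897133
Highest score → edible.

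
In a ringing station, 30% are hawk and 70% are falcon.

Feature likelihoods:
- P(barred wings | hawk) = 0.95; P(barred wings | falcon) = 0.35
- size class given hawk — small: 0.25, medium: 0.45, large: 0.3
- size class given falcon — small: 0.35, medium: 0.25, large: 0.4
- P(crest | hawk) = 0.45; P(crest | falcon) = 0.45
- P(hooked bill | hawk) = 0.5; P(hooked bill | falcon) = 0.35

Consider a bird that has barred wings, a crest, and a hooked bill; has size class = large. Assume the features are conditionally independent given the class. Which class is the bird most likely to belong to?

hawk: 0.3 × 0.95 × 0.3 × 0.45 × 0.5 = 0.0192375
falcon: 0.7 × 0.35 × 0.4 × 0.45 × 0.35 = 0.015435
Highest score → hawk.

hawk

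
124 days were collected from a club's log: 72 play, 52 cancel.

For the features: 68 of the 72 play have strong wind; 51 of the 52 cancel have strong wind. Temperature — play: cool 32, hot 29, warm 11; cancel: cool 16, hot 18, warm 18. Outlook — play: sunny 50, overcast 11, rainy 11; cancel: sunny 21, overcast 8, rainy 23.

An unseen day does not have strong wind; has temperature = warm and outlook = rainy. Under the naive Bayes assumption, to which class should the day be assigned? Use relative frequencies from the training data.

play: (72/124) × (4/72) × (11/72) × (11/72) ≈ 0.000752937
cancel: (52/124) × (1/52) × (18/52) × (23/52) ≈ 0.00123473
Highest score → cancel.

cancel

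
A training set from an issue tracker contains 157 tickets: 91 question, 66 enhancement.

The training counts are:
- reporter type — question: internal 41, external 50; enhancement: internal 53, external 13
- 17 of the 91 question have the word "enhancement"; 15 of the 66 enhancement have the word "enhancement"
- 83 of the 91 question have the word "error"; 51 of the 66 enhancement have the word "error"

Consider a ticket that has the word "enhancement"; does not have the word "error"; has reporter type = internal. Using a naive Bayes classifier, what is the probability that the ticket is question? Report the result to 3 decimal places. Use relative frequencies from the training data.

question: (91/157) × (41/91) × (17/91) × (8/91) ≈ 0.00428884
enhancement: (66/157) × (53/66) × (15/66) × (15/66) ≈ 0.017437
P(question | x) = 0.00428884 / 0.02172584 ≈ 0.197

0.197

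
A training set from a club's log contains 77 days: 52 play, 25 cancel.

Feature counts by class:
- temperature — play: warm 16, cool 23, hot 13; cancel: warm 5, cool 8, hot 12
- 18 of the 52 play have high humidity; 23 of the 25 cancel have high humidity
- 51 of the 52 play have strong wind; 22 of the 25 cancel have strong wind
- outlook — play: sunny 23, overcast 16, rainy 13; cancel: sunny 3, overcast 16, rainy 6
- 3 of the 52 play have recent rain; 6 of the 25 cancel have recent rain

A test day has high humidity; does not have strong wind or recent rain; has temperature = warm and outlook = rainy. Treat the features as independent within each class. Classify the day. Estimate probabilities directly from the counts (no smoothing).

play: (52/77) × (16/52) × (18/52) × (1/52) × (13/52) × (49/52) ≈ 0.000325858
cancel: (25/77) × (5/25) × (23/25) × (3/25) × (6/25) × (19/25) ≈ 0.00130759
Highest score → cancel.

cancel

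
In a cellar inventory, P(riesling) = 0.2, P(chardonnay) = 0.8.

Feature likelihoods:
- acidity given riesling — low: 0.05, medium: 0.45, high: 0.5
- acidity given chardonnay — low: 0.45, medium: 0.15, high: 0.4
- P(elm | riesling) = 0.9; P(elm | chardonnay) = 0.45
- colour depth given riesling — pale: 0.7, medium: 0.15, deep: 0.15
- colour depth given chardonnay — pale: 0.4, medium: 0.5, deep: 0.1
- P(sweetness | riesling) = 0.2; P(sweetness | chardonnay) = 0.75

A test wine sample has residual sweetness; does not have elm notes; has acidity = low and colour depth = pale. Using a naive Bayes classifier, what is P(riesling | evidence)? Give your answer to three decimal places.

riesling: 0.2 × 0.05 × (1−0.9) × 0.7 × 0.2 = 0.00014
chardonnay: 0.8 × 0.45 × (1−0.45) × 0.4 × 0.75 = 0.0594
P(riesling | x) = 0.00014 / 0.05954 ≈ 0.002

0.002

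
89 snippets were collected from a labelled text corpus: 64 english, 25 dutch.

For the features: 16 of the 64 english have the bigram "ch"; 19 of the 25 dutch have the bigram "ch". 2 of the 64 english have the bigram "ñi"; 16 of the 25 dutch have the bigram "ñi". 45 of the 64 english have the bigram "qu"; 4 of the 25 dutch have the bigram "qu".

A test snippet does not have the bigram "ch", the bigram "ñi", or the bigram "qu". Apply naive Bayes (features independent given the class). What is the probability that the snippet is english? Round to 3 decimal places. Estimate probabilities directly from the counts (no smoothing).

english: (64/89) × (48/64) × (62/64) × (19/64) ≈ 0.155109
dutch: (25/89) × (6/25) × (9/25) × (21/25) ≈ 0.0203865
P(english | x) = 0.155109 / 0.1754955 ≈ 0.884

0.884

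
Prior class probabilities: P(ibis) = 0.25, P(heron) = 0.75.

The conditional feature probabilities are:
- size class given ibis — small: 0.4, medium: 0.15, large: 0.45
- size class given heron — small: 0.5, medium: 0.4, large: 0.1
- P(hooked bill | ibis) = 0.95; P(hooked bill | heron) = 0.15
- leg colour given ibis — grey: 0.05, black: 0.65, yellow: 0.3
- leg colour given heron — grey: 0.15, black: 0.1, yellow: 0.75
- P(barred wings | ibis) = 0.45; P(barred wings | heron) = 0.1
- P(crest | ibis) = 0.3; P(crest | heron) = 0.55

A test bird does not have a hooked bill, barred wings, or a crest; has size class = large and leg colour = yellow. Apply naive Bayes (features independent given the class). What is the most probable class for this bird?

ibis: 0.25 × 0.45 × (1−0.95) × 0.3 × (1−0.45) × (1−0.3) = 0.0006496875
heron: 0.75 × 0.1 × (1−0.15) × 0.75 × (1−0.1) × (1−0.55) = 0.0193640625
Highest score → heron.

heron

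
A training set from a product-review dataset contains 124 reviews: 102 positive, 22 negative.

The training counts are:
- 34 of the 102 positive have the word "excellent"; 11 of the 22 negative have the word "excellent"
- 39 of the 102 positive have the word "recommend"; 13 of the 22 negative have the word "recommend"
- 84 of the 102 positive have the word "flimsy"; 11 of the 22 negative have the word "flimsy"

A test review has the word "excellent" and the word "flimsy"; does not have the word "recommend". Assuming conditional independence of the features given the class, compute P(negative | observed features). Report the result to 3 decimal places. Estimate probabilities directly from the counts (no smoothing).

0.115

positive: (102/124) × (34/102) × (63/102) × (84/102) ≈ 0.139469
negative: (22/124) × (11/22) × (9/22) × (11/22) ≈ 0.0181452
P(negative | x) = 0.0181452 / 0.1576142 ≈ 0.115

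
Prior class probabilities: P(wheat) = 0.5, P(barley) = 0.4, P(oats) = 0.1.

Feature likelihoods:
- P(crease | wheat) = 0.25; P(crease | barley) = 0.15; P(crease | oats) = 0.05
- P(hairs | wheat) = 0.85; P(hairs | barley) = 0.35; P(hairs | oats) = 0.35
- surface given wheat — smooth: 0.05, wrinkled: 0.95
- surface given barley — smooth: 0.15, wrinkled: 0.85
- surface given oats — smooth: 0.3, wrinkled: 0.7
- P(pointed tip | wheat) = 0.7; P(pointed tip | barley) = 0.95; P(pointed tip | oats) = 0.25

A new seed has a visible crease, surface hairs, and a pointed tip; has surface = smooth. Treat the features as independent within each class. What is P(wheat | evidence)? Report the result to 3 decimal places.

wheat: 0.5 × 0.25 × 0.85 × 0.05 × 0.7 = 0.00371875
barley: 0.4 × 0.15 × 0.35 × 0.15 × 0.95 = 0.0029925
oats: 0.1 × 0.05 × 0.35 × 0.3 × 0.25 = 0.00013125
P(wheat | x) = 0.00371875 / 0.0068425 ≈ 0.543

0.543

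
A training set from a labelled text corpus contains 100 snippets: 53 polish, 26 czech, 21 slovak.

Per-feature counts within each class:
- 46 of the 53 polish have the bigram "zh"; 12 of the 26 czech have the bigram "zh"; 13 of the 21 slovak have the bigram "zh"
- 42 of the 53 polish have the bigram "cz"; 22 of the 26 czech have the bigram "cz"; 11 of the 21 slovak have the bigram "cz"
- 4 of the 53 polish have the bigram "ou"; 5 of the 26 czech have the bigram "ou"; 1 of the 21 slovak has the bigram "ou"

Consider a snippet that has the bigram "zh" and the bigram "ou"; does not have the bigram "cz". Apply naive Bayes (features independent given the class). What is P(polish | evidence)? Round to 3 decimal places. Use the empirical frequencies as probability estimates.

0.526

polish: (53/100) × (46/53) × (11/53) × (4/53) ≈ 0.00720541
czech: (26/100) × (12/26) × (4/26) × (5/26) ≈ 0.0035503
slovak: (21/100) × (13/21) × (10/21) × (1/21) ≈ 0.00294785
P(polish | x) = 0.00720541 / 0.01370356 ≈ 0.526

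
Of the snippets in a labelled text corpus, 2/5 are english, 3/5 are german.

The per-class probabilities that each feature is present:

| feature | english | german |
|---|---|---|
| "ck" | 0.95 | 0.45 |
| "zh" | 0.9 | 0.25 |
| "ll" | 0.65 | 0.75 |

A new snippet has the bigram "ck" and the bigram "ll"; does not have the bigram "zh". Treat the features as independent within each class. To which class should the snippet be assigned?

english: 0.4 × 0.95 × (1−0.9) × 0.65 = 0.0247
german: 0.6 × 0.45 × (1−0.25) × 0.75 = 0.151875
Highest score → german.

german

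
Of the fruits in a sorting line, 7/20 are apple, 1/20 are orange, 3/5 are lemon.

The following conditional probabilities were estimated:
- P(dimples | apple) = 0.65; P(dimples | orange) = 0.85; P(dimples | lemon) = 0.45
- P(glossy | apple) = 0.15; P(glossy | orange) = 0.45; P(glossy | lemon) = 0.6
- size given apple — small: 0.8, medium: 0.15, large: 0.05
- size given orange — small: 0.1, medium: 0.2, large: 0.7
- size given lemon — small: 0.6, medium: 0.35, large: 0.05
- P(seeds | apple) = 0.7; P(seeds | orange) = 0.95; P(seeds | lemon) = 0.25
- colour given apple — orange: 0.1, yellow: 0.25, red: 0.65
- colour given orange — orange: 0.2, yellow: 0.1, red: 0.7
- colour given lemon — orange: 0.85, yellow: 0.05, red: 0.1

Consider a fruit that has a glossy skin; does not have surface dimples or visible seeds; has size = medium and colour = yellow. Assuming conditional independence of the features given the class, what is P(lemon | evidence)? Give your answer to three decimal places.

0.925

apple: 0.35 × (1−0.65) × 0.15 × 0.15 × (1−0.7) × 0.25 = 0.00020671875
orange: 0.05 × (1−0.85) × 0.45 × 0.2 × (1−0.95) × 0.1 = 0.000003375
lemon: 0.6 × (1−0.45) × 0.6 × 0.35 × (1−0.25) × 0.05 = 0.00259875
P(lemon | x) = 0.00259875 / 0.00280884375 ≈ 0.925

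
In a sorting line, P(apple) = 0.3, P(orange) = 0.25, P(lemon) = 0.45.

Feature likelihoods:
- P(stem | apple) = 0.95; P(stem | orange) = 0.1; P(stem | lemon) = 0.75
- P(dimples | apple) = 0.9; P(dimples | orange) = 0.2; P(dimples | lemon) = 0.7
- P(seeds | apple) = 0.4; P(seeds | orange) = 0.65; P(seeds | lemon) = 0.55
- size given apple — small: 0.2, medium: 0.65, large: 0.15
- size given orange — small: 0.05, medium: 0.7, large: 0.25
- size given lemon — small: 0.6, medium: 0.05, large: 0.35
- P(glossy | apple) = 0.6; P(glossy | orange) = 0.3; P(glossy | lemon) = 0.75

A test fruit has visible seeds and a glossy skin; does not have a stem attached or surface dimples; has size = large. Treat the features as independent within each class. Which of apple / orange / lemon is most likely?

apple: 0.3 × (1−0.95) × (1−0.9) × 0.4 × 0.15 × 0.6 = 0.000054
orange: 0.25 × (1−0.1) × (1−0.2) × 0.65 × 0.25 × 0.3 = 0.008775
lemon: 0.45 × (1−0.75) × (1−0.7) × 0.55 × 0.35 × 0.75 = 0.00487265625
Highest score → orange.

orange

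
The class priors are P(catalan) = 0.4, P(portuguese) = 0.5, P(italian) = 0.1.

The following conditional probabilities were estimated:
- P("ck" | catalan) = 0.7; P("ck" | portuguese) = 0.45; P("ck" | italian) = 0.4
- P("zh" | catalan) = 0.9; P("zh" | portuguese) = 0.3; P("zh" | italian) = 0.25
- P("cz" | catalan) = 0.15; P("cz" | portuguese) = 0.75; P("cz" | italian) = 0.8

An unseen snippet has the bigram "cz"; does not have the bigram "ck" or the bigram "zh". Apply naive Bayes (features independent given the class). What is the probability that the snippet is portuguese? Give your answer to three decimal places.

0.793

catalan: 0.4 × (1−0.7) × (1−0.9) × 0.15 = 0.0018
portuguese: 0.5 × (1−0.45) × (1−0.3) × 0.75 = 0.144375
italian: 0.1 × (1−0.4) × (1−0.25) × 0.8 = 0.036
P(portuguese | x) = 0.144375 / 0.182175 ≈ 0.793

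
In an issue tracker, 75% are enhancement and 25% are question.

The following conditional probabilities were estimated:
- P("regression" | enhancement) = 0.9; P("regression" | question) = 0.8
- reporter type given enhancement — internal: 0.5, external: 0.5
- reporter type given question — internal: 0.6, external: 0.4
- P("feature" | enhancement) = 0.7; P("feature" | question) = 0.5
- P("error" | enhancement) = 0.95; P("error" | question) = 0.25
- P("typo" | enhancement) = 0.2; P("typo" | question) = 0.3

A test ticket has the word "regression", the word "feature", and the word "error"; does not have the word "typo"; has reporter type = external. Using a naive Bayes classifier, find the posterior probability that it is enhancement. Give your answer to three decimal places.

enhancement: 0.75 × 0.9 × 0.5 × 0.7 × 0.95 × (1−0.2) = 0.17955
question: 0.25 × 0.8 × 0.4 × 0.5 × 0.25 × (1−0.3) = 0.007
P(enhancement | x) = 0.17955 / 0.18655 ≈ 0.962

0.962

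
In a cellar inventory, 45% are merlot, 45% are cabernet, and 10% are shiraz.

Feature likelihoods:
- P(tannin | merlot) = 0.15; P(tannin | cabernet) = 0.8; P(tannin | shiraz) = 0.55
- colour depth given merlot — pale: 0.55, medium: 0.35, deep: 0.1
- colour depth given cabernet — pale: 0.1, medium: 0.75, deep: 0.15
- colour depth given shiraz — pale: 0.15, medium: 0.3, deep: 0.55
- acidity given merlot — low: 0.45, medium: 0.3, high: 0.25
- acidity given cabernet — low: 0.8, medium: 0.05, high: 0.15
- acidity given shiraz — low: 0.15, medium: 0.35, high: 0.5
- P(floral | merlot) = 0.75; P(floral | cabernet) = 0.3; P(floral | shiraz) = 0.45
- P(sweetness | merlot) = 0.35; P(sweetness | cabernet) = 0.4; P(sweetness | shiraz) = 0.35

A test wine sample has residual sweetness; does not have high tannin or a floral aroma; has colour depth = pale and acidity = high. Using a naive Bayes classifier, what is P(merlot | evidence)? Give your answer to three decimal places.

0.817

merlot: 0.45 × (1−0.15) × 0.55 × 0.25 × (1−0.75) × 0.35 = 0.004601953125
cabernet: 0.45 × (1−0.8) × 0.1 × 0.15 × (1−0.3) × 0.4 = 0.000378
shiraz: 0.1 × (1−0.55) × 0.15 × 0.5 × (1−0.45) × 0.35 = 0.0006496875
P(merlot | x) = 0.004601953125 / 0.005629640625 ≈ 0.817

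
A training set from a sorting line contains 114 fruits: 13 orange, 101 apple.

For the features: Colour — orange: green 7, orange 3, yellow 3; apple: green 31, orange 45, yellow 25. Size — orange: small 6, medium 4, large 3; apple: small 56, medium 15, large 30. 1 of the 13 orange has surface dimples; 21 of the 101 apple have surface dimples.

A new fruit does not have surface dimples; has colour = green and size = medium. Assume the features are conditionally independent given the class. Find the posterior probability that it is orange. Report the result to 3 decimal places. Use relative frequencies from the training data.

orange: (13/114) × (7/13) × (4/13) × (12/13) ≈ 0.01744
apple: (101/114) × (31/101) × (15/101) × (80/101) ≈ 0.0319886
P(orange | x) = 0.01744 / 0.0494286 ≈ 0.353

0.353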